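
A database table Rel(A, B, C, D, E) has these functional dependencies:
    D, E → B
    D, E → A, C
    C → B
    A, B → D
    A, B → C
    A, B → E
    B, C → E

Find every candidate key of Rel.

{A, B}⁺ = {A, B, C, D, E}, which is every attribute, so {A, B} is a candidate key.
{A, C}⁺ = {A, B, C, D, E}, which is every attribute, so {A, C} is a candidate key.
{C, D}⁺ = {A, B, C, D, E}, which is every attribute, so {C, D} is a candidate key.
{D, E}⁺ = {A, B, C, D, E}, which is every attribute, so {D, E} is a candidate key.
No proper subset of any of these is a key, and no other minimal superkey exists.

{A, B}, {A, C}, {C, D}, {D, E}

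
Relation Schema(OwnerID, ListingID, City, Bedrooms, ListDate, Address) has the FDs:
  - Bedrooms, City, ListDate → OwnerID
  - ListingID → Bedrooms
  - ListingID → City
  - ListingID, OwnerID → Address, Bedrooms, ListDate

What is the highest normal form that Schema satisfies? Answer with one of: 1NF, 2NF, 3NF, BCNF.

Candidate keys: {ListDate, ListingID}, {ListingID, OwnerID}. Prime attributes: {ListDate, ListingID, OwnerID}.
For Bedrooms, City, ListDate → OwnerID we have {Bedrooms, City, ListDate}⁺ = {Bedrooms, City, ListDate, OwnerID}; {Bedrooms, City, ListDate} is not a superkey, so BCNF fails.
ListingID → Bedrooms has non-prime {Bedrooms} on the right and a non-superkey on the left, so 3NF fails.
{ListingID} is a proper subset of the key {ListDate, ListingID}, and {ListingID}⁺ contains the non-prime attributes {Bedrooms, City} — a partial dependency, so 2NF is violated.

1NF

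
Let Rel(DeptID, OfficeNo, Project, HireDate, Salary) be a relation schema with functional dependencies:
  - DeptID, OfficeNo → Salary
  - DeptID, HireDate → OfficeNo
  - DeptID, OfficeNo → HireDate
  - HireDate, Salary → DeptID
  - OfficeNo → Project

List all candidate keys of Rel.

{DeptID, HireDate}, {DeptID, OfficeNo}, {HireDate, Salary}

{DeptID, HireDate}⁺ = {DeptID, HireDate, OfficeNo, Project, Salary} — all of the relation — so {DeptID, HireDate} is a candidate key.
{DeptID, OfficeNo}⁺ = {DeptID, HireDate, OfficeNo, Project, Salary} — all of the relation — so {DeptID, OfficeNo} is a candidate key.
{HireDate, Salary}⁺ = {DeptID, HireDate, OfficeNo, Project, Salary} — all of the relation — so {HireDate, Salary} is a candidate key.
These are minimal and exhaustive — every other superkey contains one of them.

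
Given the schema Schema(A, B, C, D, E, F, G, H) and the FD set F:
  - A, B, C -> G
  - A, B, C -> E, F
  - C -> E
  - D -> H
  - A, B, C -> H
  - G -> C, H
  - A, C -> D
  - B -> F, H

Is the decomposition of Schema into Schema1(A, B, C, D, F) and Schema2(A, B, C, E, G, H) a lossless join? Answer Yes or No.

Yes

The shared attributes are {A, B, C} and {A, B, C}⁺ = {A, B, C, D, E, F, G, H}.
Since Schema1 ⊆ {A, B, C, D, E, F, G, H}, the intersection is a superkey of Schema1; the decomposition is lossless.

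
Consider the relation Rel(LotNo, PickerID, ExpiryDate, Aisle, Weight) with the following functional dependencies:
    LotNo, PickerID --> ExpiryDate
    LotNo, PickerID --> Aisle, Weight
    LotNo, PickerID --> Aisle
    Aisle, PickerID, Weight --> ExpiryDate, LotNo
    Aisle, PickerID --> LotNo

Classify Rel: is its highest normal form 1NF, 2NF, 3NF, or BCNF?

BCNF

Candidate keys: {Aisle, PickerID}, {LotNo, PickerID}. Prime attributes: {Aisle, LotNo, PickerID}.
The left-hand side of every FD is a superkey, so BCNF is satisfied.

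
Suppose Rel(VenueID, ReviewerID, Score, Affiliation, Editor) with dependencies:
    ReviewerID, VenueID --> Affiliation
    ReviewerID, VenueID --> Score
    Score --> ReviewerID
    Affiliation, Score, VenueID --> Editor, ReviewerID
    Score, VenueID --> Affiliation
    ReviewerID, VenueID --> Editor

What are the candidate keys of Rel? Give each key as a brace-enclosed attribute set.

No FD produces {VenueID}, so it must be in every candidate key.
{ReviewerID, VenueID} is a candidate key since {ReviewerID, VenueID}⁺ = {Affiliation, Editor, ReviewerID, Score, VenueID} covers every attribute.
{Score, VenueID} is a candidate key since {Score, VenueID}⁺ = {Affiliation, Editor, ReviewerID, Score, VenueID} covers every attribute.
These are minimal and exhaustive — every other superkey contains one of them.

{ReviewerID, VenueID}, {Score, VenueID}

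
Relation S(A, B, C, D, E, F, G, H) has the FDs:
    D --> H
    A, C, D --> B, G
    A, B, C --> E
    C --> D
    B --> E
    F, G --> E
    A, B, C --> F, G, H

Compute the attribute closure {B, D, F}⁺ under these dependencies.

Start with {B, D, F}.
D --> H applies; add {H} → now {B, D, F, H}.
B --> E applies; add {E} → now {B, D, E, F, H}.
No further FD applies.

{B, D, E, F, H}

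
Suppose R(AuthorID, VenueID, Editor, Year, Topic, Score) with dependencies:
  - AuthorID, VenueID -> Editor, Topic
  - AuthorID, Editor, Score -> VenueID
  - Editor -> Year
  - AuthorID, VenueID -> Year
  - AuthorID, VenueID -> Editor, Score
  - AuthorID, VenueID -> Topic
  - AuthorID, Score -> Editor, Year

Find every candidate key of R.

No FD produces {AuthorID}, so it must be in every candidate key.
{AuthorID, Score} is a candidate key since {AuthorID, Score}⁺ = {AuthorID, Editor, Score, Topic, VenueID, Year} covers every attribute.
{AuthorID, VenueID} is a candidate key since {AuthorID, VenueID}⁺ = {AuthorID, Editor, Score, Topic, VenueID, Year} covers every attribute.
These are minimal and exhaustive — every other superkey contains one of them.

{AuthorID, Score}, {AuthorID, VenueID}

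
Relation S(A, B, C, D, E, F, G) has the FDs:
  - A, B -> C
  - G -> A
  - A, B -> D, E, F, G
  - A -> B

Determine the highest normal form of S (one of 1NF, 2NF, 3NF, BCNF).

Candidate keys: {A}, {G}. Prime attributes: {A, G}.
The left-hand side of every FD is a superkey, so BCNF is satisfied.

BCNF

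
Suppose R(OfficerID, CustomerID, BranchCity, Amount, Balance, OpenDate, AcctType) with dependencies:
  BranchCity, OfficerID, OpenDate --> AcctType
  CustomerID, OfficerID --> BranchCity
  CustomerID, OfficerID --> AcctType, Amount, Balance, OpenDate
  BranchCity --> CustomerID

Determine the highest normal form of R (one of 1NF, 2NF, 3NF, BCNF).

3NF

Candidate keys: {BranchCity, OfficerID}, {CustomerID, OfficerID}. Prime attributes: {BranchCity, CustomerID, OfficerID}.
For BranchCity --> CustomerID we have {BranchCity}⁺ = {BranchCity, CustomerID}; {BranchCity} is not a superkey, so BCNF fails.
Its right-hand attributes {CustomerID} are all prime, as are those of every other non-superkey FD — the relation is in 3NF.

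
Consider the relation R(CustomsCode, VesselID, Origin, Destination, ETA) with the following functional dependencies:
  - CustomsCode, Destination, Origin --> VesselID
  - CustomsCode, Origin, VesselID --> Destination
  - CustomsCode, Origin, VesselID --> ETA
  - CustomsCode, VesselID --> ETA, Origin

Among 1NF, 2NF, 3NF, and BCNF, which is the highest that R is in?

BCNF

Candidate keys: {CustomsCode, Destination, Origin}, {CustomsCode, VesselID}. Prime attributes: {CustomsCode, Destination, Origin, VesselID}.
Every FD has a superkey on the left, so the relation is in BCNF.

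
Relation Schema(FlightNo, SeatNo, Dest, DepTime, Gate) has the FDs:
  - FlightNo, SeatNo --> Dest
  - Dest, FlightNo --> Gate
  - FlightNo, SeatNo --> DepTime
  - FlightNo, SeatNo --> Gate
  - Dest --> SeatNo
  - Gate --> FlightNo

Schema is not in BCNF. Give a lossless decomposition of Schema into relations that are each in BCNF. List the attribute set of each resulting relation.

Candidate keys of the original relation: {Dest, FlightNo}, {Dest, Gate}, {FlightNo, SeatNo}, {Gate, SeatNo}.
{DepTime, Dest, FlightNo, Gate, SeatNo}: {Dest} determines {Dest, SeatNo} here but is not a superkey — split on Dest --> SeatNo, giving {Dest, SeatNo} and {DepTime, Dest, FlightNo, Gate}.
{Dest, SeatNo}: every determinant is a superkey — BCNF.
{DepTime, Dest, FlightNo, Gate}: {Gate} determines {FlightNo, Gate} here but is not a superkey — split on Gate --> FlightNo, giving {FlightNo, Gate} and {DepTime, Dest, Gate}.
{FlightNo, Gate}: every determinant is a superkey — BCNF.
{DepTime, Dest, Gate}: every determinant is a superkey — BCNF.

{DepTime, Dest, Gate}; {Dest, SeatNo}; {FlightNo, Gate}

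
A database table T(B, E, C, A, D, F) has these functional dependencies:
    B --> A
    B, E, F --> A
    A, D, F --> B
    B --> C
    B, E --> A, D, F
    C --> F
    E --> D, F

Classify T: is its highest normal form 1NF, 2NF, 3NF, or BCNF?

1NF

Candidate keys: {A, E}, {B, E}. Prime attributes: {A, B, E}.
B --> A breaks BCNF: {B}⁺ = {A, B, C, F}, so {B} is not a superkey.
B --> C determines the non-prime attribute {C} from a non-superkey — 3NF is violated.
{E} is a proper subset of the key {A, E}, and {E}⁺ contains the non-prime attributes {D, F} — a partial dependency, so 2NF is violated.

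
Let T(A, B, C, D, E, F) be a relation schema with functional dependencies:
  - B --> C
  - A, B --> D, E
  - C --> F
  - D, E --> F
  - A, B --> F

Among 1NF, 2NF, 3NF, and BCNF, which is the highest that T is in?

1NF

Candidate key: {A, B}. Prime attributes: {A, B}.
B --> C breaks BCNF: {B}⁺ = {B, C, F}, so {B} is not a superkey.
Because {C} is non-prime and the left side of B --> C is not a superkey, the relation is not in 3NF.
The proper key subset {B} of {A, B} determines non-prime {C, F}, so the relation is not even in 2NF.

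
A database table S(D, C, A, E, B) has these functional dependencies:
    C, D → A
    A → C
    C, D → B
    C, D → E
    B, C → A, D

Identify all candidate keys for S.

{A, B}, {A, D}, {B, C}, {C, D}

{A, B} is a candidate key since {A, B}⁺ = {A, B, C, D, E} covers every attribute.
{A, D} is a candidate key since {A, D}⁺ = {A, B, C, D, E} covers every attribute.
{B, C} is a candidate key since {B, C}⁺ = {A, B, C, D, E} covers every attribute.
{C, D} is a candidate key since {C, D}⁺ = {A, B, C, D, E} covers every attribute.
Any other superkey properly contains one of these, so there are no further candidate keys.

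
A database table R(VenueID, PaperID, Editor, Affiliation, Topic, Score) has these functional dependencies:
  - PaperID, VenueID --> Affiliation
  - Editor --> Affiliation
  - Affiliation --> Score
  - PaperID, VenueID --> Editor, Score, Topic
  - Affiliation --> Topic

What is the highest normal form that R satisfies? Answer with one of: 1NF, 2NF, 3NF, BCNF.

Candidate key: {PaperID, VenueID}. Prime attributes: {PaperID, VenueID}.
For Editor --> Affiliation we have {Editor}⁺ = {Affiliation, Editor, Score, Topic}; {Editor} is not a superkey, so BCNF fails.
Editor --> Affiliation determines the non-prime attribute {Affiliation} from a non-superkey — 3NF is violated.
No proper subset of a key has a non-prime attribute in its closure, so there is no partial dependency; 2NF holds.

2NF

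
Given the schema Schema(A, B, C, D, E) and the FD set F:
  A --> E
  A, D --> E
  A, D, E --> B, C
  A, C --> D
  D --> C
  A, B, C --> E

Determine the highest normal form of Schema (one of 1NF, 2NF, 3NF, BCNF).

Candidate keys: {A, C}, {A, D}. Prime attributes: {A, C, D}.
A --> E breaks BCNF: {A}⁺ = {A, E}, so {A} is not a superkey.
Because {E} is non-prime and the left side of A --> E is not a superkey, the relation is not in 3NF.
The proper key subset {A} of {A, C} determines non-prime {E}, so the relation is not even in 2NF.

1NF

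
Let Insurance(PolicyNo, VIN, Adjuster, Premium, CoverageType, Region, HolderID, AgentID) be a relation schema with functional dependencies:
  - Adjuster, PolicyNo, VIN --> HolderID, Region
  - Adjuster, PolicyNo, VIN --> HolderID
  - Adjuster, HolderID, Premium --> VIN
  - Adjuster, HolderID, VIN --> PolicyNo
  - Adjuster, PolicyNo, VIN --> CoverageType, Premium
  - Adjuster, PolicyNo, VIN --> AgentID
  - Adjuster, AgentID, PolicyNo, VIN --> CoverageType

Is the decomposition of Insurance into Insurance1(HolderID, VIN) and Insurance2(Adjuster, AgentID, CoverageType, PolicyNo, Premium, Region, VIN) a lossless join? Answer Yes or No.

No

The shared attributes are {VIN} and {VIN}⁺ = {VIN}.
Neither Insurance1 nor Insurance2 is contained in that closure, so the decomposition is lossy.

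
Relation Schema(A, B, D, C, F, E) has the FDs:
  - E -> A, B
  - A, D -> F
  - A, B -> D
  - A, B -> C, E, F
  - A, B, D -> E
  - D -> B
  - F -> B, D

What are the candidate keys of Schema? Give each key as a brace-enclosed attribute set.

{E}⁺ = {A, B, C, D, E, F} — all of the relation — so {E} is a candidate key.
{A, B}⁺ = {A, B, C, D, E, F} — all of the relation — so {A, B} is a candidate key.
{A, D}⁺ = {A, B, C, D, E, F} — all of the relation — so {A, D} is a candidate key.
{A, F}⁺ = {A, B, C, D, E, F} — all of the relation — so {A, F} is a candidate key.
No proper subset of any of these is a key, and no other minimal superkey exists.

{A, B}, {A, D}, {A, F}, {E}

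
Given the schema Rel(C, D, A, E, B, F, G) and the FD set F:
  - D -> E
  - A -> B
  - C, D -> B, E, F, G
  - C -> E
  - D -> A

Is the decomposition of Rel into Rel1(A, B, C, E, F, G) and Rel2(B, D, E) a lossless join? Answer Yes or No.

Common attributes: {B, E}; their closure is {B, E}.
Rel1 ⊄ {B, E} and Rel2 ⊄ {B, E}, so the split is lossy.

No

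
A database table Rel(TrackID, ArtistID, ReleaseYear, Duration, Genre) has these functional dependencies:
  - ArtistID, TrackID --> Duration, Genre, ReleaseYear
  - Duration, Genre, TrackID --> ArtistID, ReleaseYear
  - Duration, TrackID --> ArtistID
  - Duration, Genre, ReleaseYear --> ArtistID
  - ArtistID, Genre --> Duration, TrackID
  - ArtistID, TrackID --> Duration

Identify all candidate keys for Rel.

{ArtistID, Genre}, {ArtistID, TrackID}, {Duration, Genre, ReleaseYear}, {Duration, TrackID}

{ArtistID, Genre}⁺ = {ArtistID, Duration, Genre, ReleaseYear, TrackID}, which is every attribute, so {ArtistID, Genre} is a candidate key.
{ArtistID, TrackID}⁺ = {ArtistID, Duration, Genre, ReleaseYear, TrackID}, which is every attribute, so {ArtistID, TrackID} is a candidate key.
{Duration, TrackID}⁺ = {ArtistID, Duration, Genre, ReleaseYear, TrackID}, which is every attribute, so {Duration, TrackID} is a candidate key.
{Duration, Genre, ReleaseYear}⁺ = {ArtistID, Duration, Genre, ReleaseYear, TrackID}, which is every attribute, so {Duration, Genre, ReleaseYear} is a candidate key.
Any other superkey properly contains one of these, so there are no further candidate keys.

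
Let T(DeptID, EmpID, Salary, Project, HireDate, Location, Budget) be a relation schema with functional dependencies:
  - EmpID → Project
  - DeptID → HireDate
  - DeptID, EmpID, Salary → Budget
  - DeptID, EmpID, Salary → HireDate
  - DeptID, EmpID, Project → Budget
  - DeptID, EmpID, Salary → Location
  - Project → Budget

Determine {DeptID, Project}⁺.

Start with {DeptID, Project}.
DeptID → HireDate applies; add {HireDate} → now {DeptID, HireDate, Project}.
Project → Budget applies; add {Budget} → now {Budget, DeptID, HireDate, Project}.
No further FD applies.

{Budget, DeptID, HireDate, Project}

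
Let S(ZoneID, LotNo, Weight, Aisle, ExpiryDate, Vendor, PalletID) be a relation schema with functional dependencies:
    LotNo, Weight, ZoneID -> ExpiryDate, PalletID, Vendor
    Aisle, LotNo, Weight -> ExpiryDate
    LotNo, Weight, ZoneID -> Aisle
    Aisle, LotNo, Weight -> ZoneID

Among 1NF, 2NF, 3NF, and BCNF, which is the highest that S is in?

BCNF

Candidate keys: {Aisle, LotNo, Weight}, {LotNo, Weight, ZoneID}. Prime attributes: {Aisle, LotNo, Weight, ZoneID}.
Each dependency's left side is a superkey — BCNF holds.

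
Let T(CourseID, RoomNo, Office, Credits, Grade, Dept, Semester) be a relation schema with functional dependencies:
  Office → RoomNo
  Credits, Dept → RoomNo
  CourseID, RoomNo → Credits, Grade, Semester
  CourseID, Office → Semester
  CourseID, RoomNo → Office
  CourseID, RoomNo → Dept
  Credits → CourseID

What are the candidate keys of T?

{CourseID, Office} is a candidate key since {CourseID, Office}⁺ = {CourseID, Credits, Dept, Grade, Office, RoomNo, Semester} covers every attribute.
{CourseID, RoomNo} is a candidate key since {CourseID, RoomNo}⁺ = {CourseID, Credits, Dept, Grade, Office, RoomNo, Semester} covers every attribute.
{Credits, Dept} is a candidate key since {Credits, Dept}⁺ = {CourseID, Credits, Dept, Grade, Office, RoomNo, Semester} covers every attribute.
{Credits, Office} is a candidate key since {Credits, Office}⁺ = {CourseID, Credits, Dept, Grade, Office, RoomNo, Semester} covers every attribute.
{Credits, RoomNo} is a candidate key since {Credits, RoomNo}⁺ = {CourseID, Credits, Dept, Grade, Office, RoomNo, Semester} covers every attribute.
Any other superkey properly contains one of these, so there are no further candidate keys.

{CourseID, Office}, {CourseID, RoomNo}, {Credits, Dept}, {Credits, Office}, {Credits, RoomNo}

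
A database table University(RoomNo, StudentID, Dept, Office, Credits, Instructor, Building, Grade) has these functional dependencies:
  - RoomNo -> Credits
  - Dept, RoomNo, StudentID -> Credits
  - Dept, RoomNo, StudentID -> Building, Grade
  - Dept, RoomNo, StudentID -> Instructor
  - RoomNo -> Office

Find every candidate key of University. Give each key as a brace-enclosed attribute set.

Attributes never on any right-hand side: {Dept, RoomNo, StudentID} — every candidate key must contain all of them.
{Dept, RoomNo, StudentID}⁺ = {Building, Credits, Dept, Grade, Instructor, Office, RoomNo, StudentID} — all of the relation — so {Dept, RoomNo, StudentID} is a candidate key.
No other minimal set has full closure, so this is the only candidate key.

{Dept, RoomNo, StudentID}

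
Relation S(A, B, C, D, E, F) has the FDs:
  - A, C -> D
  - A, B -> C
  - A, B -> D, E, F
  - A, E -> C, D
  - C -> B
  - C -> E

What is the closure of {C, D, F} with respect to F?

Start with {C, D, F}.
C -> B applies; add {B} → now {B, C, D, F}.
C -> E applies; add {E} → now {B, C, D, E, F}.
No further FD applies.

{B, C, D, E, F}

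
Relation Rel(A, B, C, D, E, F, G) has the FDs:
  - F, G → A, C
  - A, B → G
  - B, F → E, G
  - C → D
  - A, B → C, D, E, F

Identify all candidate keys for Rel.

{A, B}, {B, F}

Attributes never on any right-hand side: {B} — every candidate key must contain it.
Closure of {A, B} is {A, B, C, D, E, F, G}, the whole schema; {A, B} is a candidate key.
Closure of {B, F} is {A, B, C, D, E, F, G}, the whole schema; {B, F} is a candidate key.
Any other superkey properly contains one of these, so there are no further candidate keys.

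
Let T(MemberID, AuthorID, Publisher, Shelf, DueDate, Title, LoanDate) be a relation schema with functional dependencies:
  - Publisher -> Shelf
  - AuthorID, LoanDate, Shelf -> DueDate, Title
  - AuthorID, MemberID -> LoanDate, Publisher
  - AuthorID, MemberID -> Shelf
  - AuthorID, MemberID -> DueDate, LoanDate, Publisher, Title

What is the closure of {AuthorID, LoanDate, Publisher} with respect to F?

{AuthorID, DueDate, LoanDate, Publisher, Shelf, Title}

Start with {AuthorID, LoanDate, Publisher}.
Publisher -> Shelf applies; add {Shelf} → now {AuthorID, LoanDate, Publisher, Shelf}.
AuthorID, LoanDate, Shelf -> DueDate, Title applies; add {DueDate, Title} → now {AuthorID, DueDate, LoanDate, Publisher, Shelf, Title}.
No further FD applies.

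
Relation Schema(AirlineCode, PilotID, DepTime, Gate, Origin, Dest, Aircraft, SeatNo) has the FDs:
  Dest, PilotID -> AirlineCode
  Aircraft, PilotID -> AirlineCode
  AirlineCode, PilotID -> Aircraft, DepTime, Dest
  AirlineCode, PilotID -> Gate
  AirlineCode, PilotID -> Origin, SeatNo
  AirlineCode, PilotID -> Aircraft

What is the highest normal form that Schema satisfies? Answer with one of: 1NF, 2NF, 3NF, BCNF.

Candidate keys: {Aircraft, PilotID}, {AirlineCode, PilotID}, {Dest, PilotID}. Prime attributes: {Aircraft, AirlineCode, Dest, PilotID}.
Each dependency's left side is a superkey — BCNF holds.

BCNF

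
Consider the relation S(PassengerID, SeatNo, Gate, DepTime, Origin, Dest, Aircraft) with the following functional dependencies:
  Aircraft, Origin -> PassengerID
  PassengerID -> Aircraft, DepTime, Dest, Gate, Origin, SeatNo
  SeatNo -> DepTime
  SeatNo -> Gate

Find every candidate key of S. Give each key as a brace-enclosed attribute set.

{Aircraft, Origin}, {PassengerID}

Closure of {PassengerID} is {Aircraft, DepTime, Dest, Gate, Origin, PassengerID, SeatNo}, the whole schema; {PassengerID} is a candidate key.
Closure of {Aircraft, Origin} is {Aircraft, DepTime, Dest, Gate, Origin, PassengerID, SeatNo}, the whole schema; {Aircraft, Origin} is a candidate key.
Any other superkey properly contains one of these, so there are no further candidate keys.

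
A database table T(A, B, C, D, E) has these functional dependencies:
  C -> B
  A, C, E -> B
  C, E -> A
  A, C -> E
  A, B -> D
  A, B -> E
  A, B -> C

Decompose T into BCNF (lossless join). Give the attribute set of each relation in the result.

{A, C, D, E}; {B, C}

Candidate keys of the original relation: {A, B}, {A, C}, {C, E}.
{A, B, C, D, E}: {C} determines {B, C} here but is not a superkey — split on C -> B, giving {B, C} and {A, C, D, E}.
{B, C}: every determinant is a superkey — BCNF.
{A, C, D, E}: every determinant is a superkey — BCNF.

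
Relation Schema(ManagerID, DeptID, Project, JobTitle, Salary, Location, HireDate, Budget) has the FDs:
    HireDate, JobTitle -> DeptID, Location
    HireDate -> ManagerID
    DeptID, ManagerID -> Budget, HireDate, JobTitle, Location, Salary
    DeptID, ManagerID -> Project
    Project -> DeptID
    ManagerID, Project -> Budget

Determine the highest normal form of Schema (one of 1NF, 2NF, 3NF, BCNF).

3NF

Candidate keys: {DeptID, HireDate}, {DeptID, ManagerID}, {HireDate, JobTitle}, {HireDate, Project}, {ManagerID, Project}. Prime attributes: {DeptID, HireDate, JobTitle, ManagerID, Project}.
For HireDate -> ManagerID we have {HireDate}⁺ = {HireDate, ManagerID}; {HireDate} is not a superkey, so BCNF fails.
Its right-hand attributes {ManagerID} are all prime, as are those of every other non-superkey FD — the relation is in 3NF.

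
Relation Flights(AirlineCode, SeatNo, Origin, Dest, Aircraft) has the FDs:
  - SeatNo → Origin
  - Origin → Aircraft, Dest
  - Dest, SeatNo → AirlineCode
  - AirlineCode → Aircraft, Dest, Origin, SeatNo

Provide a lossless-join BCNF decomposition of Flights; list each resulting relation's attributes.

{Aircraft, Dest, Origin}; {AirlineCode, Origin, SeatNo}

Candidate keys of the original relation: {AirlineCode}, {SeatNo}.
In {Aircraft, AirlineCode, Dest, Origin, SeatNo}, {Origin} is not a superkey ({Origin}⁺ restricted to this set is {Aircraft, Dest, Origin}), so split on Origin → Aircraft, Dest into {Aircraft, Dest, Origin} and {AirlineCode, Origin, SeatNo}.
{Aircraft, Dest, Origin}: every determinant is a superkey — BCNF.
{AirlineCode, Origin, SeatNo}: every determinant is a superkey — BCNF.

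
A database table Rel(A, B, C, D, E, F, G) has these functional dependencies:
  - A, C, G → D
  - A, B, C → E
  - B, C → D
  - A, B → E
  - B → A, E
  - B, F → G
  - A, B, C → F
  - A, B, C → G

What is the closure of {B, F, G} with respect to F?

Start with {B, F, G}.
B → A, E applies; add {A, E} → now {A, B, E, F, G}.
No further FD applies.

{A, B, E, F, G}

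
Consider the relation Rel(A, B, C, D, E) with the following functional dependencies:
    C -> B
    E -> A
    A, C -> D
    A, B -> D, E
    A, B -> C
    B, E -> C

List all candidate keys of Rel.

{A, B}, {A, C}, {B, E}, {C, E}

{A, B} is a candidate key since {A, B}⁺ = {A, B, C, D, E} covers every attribute.
{A, C} is a candidate key since {A, C}⁺ = {A, B, C, D, E} covers every attribute.
{B, E} is a candidate key since {B, E}⁺ = {A, B, C, D, E} covers every attribute.
{C, E} is a candidate key since {C, E}⁺ = {A, B, C, D, E} covers every attribute.
No proper subset of any of these is a key, and no other minimal superkey exists.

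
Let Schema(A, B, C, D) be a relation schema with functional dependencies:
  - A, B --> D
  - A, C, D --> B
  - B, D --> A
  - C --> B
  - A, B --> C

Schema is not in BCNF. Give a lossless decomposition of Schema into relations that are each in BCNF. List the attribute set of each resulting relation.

{A, C, D}; {B, C}

Candidate keys of the original relation: {A, B}, {A, C}, {B, D}, {C, D}.
In {A, B, C, D}, {C} is not a superkey ({C}⁺ restricted to this set is {B, C}), so split on C --> B into {B, C} and {A, C, D}.
{B, C} is in BCNF.
{A, C, D} is in BCNF.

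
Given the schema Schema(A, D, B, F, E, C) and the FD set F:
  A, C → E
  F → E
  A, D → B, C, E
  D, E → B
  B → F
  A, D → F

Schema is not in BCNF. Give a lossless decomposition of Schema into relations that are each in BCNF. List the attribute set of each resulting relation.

Candidate key of the original relation: {A, D}.
{A, B, C, D, E, F}: {A, C} determines {A, C, E} here but is not a superkey — split on A, C → E, giving {A, C, E} and {A, B, C, D, F}.
{A, C, E}: every determinant is a superkey — BCNF.
{A, B, C, D, F}: {B} determines {B, F} here but is not a superkey — split on B → F, giving {B, F} and {A, B, C, D}.
{B, F}: every determinant is a superkey — BCNF.
{A, B, C, D}: every determinant is a superkey — BCNF.

{A, B, C, D}; {A, C, E}; {B, F}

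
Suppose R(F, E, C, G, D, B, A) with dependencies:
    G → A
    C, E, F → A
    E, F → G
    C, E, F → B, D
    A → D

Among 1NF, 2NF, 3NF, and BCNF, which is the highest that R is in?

1NF

Candidate key: {C, E, F}. Prime attributes: {C, E, F}.
For G → A we have {G}⁺ = {A, D, G}; {G} is not a superkey, so BCNF fails.
Because {A} is non-prime and the left side of G → A is not a superkey, the relation is not in 3NF.
Since {E, F} ⊂ {C, E, F} and {E, F}⁺ ⊇ {A, D, G} with {A, D, G} non-prime, there is a partial dependency; 2NF fails.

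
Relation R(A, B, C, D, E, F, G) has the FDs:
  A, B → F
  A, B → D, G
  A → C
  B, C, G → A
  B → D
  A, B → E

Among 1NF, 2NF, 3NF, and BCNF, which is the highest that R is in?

1NF

Candidate keys: {A, B}, {B, C, G}. Prime attributes: {A, B, C, G}.
For A → C we have {A}⁺ = {A, C}; {A} is not a superkey, so BCNF fails.
Because {D} is non-prime and the left side of B → D is not a superkey, the relation is not in 3NF.
Since {B} ⊂ {A, B} and {B}⁺ ⊇ {D} with {D} non-prime, there is a partial dependency; 2NF fails.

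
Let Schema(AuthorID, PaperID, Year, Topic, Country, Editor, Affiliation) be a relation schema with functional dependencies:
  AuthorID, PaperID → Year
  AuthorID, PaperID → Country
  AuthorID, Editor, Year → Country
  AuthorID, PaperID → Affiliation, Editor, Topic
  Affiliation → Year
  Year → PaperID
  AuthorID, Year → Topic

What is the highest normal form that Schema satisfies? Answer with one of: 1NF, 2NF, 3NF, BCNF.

Candidate keys: {Affiliation, AuthorID}, {AuthorID, PaperID}, {AuthorID, Year}. Prime attributes: {Affiliation, AuthorID, PaperID, Year}.
For Affiliation → Year we have {Affiliation}⁺ = {Affiliation, PaperID, Year}; {Affiliation} is not a superkey, so BCNF fails.
Its right-hand attributes {Year} are all prime, as are those of every other non-superkey FD — the relation is in 3NF.

3NF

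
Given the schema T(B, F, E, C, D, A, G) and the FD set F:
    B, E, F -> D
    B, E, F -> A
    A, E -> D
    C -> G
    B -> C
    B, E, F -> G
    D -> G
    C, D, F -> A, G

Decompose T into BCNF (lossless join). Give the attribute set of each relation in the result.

Candidate key of the original relation: {B, E, F}.
{A, B, C, D, E, F, G}: {A, E} determines {A, D, E, G} here but is not a superkey — split on A, E -> D, G, giving {A, D, E, G} and {A, B, C, E, F}.
{A, D, E, G}: {D} determines {D, G} here but is not a superkey — split on D -> G, giving {D, G} and {A, D, E}.
{D, G} has no BCNF violation.
{A, D, E} has no BCNF violation.
{A, B, C, E, F}: {B} determines {B, C} here but is not a superkey — split on B -> C, giving {B, C} and {A, B, E, F}.
{B, C} has no BCNF violation.
{A, B, E, F} has no BCNF violation.

{A, B, E, F}; {A, D, E}; {B, C}; {D, G}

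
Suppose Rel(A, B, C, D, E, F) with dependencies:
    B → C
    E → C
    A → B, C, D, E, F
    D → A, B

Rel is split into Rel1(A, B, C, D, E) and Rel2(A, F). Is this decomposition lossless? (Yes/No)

Yes

The shared attributes are {A} and {A}⁺ = {A, B, C, D, E, F}.
This includes all of Rel1, so the common attributes are a superkey of Rel1 — the join is lossless.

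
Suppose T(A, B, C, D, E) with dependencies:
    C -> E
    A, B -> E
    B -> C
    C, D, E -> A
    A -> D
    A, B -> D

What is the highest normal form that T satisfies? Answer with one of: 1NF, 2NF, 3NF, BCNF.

1NF

Candidate keys: {A, B}, {B, D}. Prime attributes: {A, B, D}.
C -> E breaks BCNF: {C}⁺ = {C, E}, so {C} is not a superkey.
C -> E has non-prime {E} on the right and a non-superkey on the left, so 3NF fails.
{B} is a proper subset of the key {A, B}, and {B}⁺ contains the non-prime attributes {C, E} — a partial dependency, so 2NF is violated.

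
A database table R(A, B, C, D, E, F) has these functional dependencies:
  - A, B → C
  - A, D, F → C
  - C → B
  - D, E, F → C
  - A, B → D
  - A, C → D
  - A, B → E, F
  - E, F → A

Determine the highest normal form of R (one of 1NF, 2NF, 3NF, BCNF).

Candidate keys: {A, B}, {A, C}, {A, D, F}, {B, E, F}, {C, E, F}, {D, E, F}. Prime attributes: {A, B, C, D, E, F}.
C → B breaks BCNF: {C}⁺ = {B, C}, so {C} is not a superkey.
But every attribute on its right side ({B}) is prime, and the same holds for every other non-superkey FD, so 3NF still holds.

3NF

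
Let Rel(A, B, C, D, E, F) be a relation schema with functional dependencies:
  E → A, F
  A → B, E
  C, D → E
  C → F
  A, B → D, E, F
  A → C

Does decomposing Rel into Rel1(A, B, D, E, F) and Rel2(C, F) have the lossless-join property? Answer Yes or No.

No

Common attributes: {F}; their closure is {F}.
The closure covers neither Rel1 nor Rel2 entirely; the join is not lossless.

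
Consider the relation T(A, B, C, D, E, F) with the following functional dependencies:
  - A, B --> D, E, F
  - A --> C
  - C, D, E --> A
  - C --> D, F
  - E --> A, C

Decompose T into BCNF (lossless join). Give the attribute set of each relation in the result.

{A, C}; {A, E}; {B, E}; {C, D, F}

Candidate keys of the original relation: {A, B}, {B, E}.
Within {A, B, C, D, E, F}: {A}⁺ ∩ {A, B, C, D, E, F} = {A, C, D, F}, not the whole set, so A --> C, D, F violates BCNF; decompose into {A, C, D, F} and {A, B, E}.
Within {A, C, D, F}: {C}⁺ ∩ {A, C, D, F} = {C, D, F}, not the whole set, so C --> D, F violates BCNF; decompose into {C, D, F} and {A, C}.
{C, D, F} is in BCNF.
{A, C} is in BCNF.
Within {A, B, E}: {E}⁺ ∩ {A, B, E} = {A, E}, not the whole set, so E --> A violates BCNF; decompose into {A, E} and {B, E}.
{A, E} is in BCNF.
{B, E} is in BCNF.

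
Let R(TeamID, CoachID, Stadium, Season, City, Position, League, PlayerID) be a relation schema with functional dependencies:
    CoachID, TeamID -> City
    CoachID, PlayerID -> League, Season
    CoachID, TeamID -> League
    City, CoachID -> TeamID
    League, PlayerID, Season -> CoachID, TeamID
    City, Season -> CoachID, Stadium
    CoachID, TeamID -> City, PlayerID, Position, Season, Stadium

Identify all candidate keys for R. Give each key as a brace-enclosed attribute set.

{City, CoachID}, {City, Season}, {CoachID, PlayerID}, {CoachID, TeamID}, {League, PlayerID, Season}

Closure of {City, CoachID} is {City, CoachID, League, PlayerID, Position, Season, Stadium, TeamID}, the whole schema; {City, CoachID} is a candidate key.
Closure of {City, Season} is {City, CoachID, League, PlayerID, Position, Season, Stadium, TeamID}, the whole schema; {City, Season} is a candidate key.
Closure of {CoachID, PlayerID} is {City, CoachID, League, PlayerID, Position, Season, Stadium, TeamID}, the whole schema; {CoachID, PlayerID} is a candidate key.
Closure of {CoachID, TeamID} is {City, CoachID, League, PlayerID, Position, Season, Stadium, TeamID}, the whole schema; {CoachID, TeamID} is a candidate key.
Closure of {League, PlayerID, Season} is {City, CoachID, League, PlayerID, Position, Season, Stadium, TeamID}, the whole schema; {League, PlayerID, Season} is a candidate key.
Any other superkey properly contains one of these, so there are no further candidate keys.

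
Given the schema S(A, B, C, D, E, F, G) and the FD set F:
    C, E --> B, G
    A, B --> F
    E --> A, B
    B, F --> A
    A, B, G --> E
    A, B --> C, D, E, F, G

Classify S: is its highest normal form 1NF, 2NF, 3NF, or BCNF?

Candidate keys: {A, B}, {B, F}, {E}. Prime attributes: {A, B, E, F}.
The left-hand side of every FD is a superkey, so BCNF is satisfied.

BCNF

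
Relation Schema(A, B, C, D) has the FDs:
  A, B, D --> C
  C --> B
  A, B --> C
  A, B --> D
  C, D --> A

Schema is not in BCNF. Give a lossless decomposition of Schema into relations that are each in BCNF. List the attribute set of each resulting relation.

Candidate keys of the original relation: {A, B}, {A, C}, {C, D}.
{A, B, C, D}: {C} determines {B, C} here but is not a superkey — split on C --> B, giving {B, C} and {A, C, D}.
{B, C} has no BCNF violation.
{A, C, D} has no BCNF violation.

{A, C, D}; {B, C}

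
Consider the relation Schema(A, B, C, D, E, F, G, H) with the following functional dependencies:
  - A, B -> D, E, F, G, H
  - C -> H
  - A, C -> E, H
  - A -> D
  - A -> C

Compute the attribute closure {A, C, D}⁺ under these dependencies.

{A, C, D, E, H}

Start with {A, C, D}.
C -> H applies; add {H} → now {A, C, D, H}.
A, C -> E, H applies; add {E} → now {A, C, D, E, H}.
No further FD applies.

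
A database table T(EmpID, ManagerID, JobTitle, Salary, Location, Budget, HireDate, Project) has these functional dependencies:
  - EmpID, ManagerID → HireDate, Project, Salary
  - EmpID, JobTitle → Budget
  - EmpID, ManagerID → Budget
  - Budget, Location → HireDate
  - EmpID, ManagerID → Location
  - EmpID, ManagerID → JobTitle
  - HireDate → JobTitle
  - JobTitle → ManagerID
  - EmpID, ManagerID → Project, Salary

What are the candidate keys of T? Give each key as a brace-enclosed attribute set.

{EmpID} never appears on the right of any FD, so every key must include it.
{EmpID, HireDate}⁺ = {Budget, EmpID, HireDate, JobTitle, Location, ManagerID, Project, Salary}, which is every attribute, so {EmpID, HireDate} is a candidate key.
{EmpID, JobTitle}⁺ = {Budget, EmpID, HireDate, JobTitle, Location, ManagerID, Project, Salary}, which is every attribute, so {EmpID, JobTitle} is a candidate key.
{EmpID, ManagerID}⁺ = {Budget, EmpID, HireDate, JobTitle, Location, ManagerID, Project, Salary}, which is every attribute, so {EmpID, ManagerID} is a candidate key.
{Budget, EmpID, Location}⁺ = {Budget, EmpID, HireDate, JobTitle, Location, ManagerID, Project, Salary}, which is every attribute, so {Budget, EmpID, Location} is a candidate key.
These are minimal and exhaustive — every other superkey contains one of them.

{Budget, EmpID, Location}, {EmpID, HireDate}, {EmpID, JobTitle}, {EmpID, ManagerID}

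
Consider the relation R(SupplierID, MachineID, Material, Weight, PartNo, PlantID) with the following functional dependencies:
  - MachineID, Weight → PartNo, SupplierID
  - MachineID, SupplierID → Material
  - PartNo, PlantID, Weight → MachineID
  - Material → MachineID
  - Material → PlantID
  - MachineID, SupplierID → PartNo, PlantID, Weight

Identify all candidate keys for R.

{MachineID, SupplierID}⁺ = {MachineID, Material, PartNo, PlantID, SupplierID, Weight} — all of the relation — so {MachineID, SupplierID} is a candidate key.
{MachineID, Weight}⁺ = {MachineID, Material, PartNo, PlantID, SupplierID, Weight} — all of the relation — so {MachineID, Weight} is a candidate key.
{Material, SupplierID}⁺ = {MachineID, Material, PartNo, PlantID, SupplierID, Weight} — all of the relation — so {Material, SupplierID} is a candidate key.
{Material, Weight}⁺ = {MachineID, Material, PartNo, PlantID, SupplierID, Weight} — all of the relation — so {Material, Weight} is a candidate key.
{PartNo, PlantID, Weight}⁺ = {MachineID, Material, PartNo, PlantID, SupplierID, Weight} — all of the relation — so {PartNo, PlantID, Weight} is a candidate key.
Any other superkey properly contains one of these, so there are no further candidate keys.

{MachineID, SupplierID}, {MachineID, Weight}, {Material, SupplierID}, {Material, Weight}, {PartNo, PlantID, Weight}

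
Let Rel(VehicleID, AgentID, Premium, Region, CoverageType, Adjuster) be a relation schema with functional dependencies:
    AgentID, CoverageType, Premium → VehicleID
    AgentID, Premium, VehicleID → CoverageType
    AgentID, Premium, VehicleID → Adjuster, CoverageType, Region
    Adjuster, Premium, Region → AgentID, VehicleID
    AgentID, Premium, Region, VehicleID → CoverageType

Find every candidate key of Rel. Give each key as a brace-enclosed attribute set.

No FD produces {Premium}, so it must be in every candidate key.
Closure of {Adjuster, Premium, Region} is {Adjuster, AgentID, CoverageType, Premium, Region, VehicleID}, the whole schema; {Adjuster, Premium, Region} is a candidate key.
Closure of {AgentID, CoverageType, Premium} is {Adjuster, AgentID, CoverageType, Premium, Region, VehicleID}, the whole schema; {AgentID, CoverageType, Premium} is a candidate key.
Closure of {AgentID, Premium, VehicleID} is {Adjuster, AgentID, CoverageType, Premium, Region, VehicleID}, the whole schema; {AgentID, Premium, VehicleID} is a candidate key.
No proper subset of any of these is a key, and no other minimal superkey exists.

{Adjuster, Premium, Region}, {AgentID, CoverageType, Premium}, {AgentID, Premium, VehicleID}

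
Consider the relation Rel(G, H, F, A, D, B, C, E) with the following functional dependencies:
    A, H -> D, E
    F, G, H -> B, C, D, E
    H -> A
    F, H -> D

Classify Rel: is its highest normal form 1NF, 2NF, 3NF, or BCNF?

Candidate key: {F, G, H}. Prime attributes: {F, G, H}.
For A, H -> D, E we have {A, H}⁺ = {A, D, E, H}; {A, H} is not a superkey, so BCNF fails.
Because {D, E} are non-prime and the left side of A, H -> D, E is not a superkey, the relation is not in 3NF.
The proper key subset {H} of {F, G, H} determines non-prime {A, D, E}, so the relation is not even in 2NF.

1NF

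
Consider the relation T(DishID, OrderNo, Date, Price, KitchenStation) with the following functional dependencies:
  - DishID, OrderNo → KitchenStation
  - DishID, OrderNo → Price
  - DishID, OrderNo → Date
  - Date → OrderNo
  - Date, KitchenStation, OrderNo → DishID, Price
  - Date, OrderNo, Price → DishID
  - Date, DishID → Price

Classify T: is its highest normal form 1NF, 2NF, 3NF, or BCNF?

Candidate keys: {Date, DishID}, {Date, KitchenStation}, {Date, Price}, {DishID, OrderNo}. Prime attributes: {Date, DishID, KitchenStation, OrderNo, Price}.
For Date → OrderNo we have {Date}⁺ = {Date, OrderNo}; {Date} is not a superkey, so BCNF fails.
But every attribute on its right side ({OrderNo}) is prime, and the same holds for every other non-superkey FD, so 3NF still holds.

3NF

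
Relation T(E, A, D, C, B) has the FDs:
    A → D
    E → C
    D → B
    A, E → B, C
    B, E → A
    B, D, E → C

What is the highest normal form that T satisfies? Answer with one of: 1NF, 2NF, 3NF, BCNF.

Candidate keys: {A, E}, {B, E}, {D, E}. Prime attributes: {A, B, D, E}.
A → D: {A}⁺ = {A, B, D}, which is not all of the attributes, so the left side is not a superkey — BCNF is violated.
E → C determines the non-prime attribute {C} from a non-superkey — 3NF is violated.
Since {E} ⊂ {A, E} and {E}⁺ ⊇ {C} with {C} non-prime, there is a partial dependency; 2NF fails.

1NF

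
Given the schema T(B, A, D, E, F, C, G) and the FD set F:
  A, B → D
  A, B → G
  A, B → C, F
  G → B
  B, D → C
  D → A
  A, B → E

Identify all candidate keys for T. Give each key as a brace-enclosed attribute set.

{A, B} is a candidate key since {A, B}⁺ = {A, B, C, D, E, F, G} covers every attribute.
{A, G} is a candidate key since {A, G}⁺ = {A, B, C, D, E, F, G} covers every attribute.
{B, D} is a candidate key since {B, D}⁺ = {A, B, C, D, E, F, G} covers every attribute.
{D, G} is a candidate key since {D, G}⁺ = {A, B, C, D, E, F, G} covers every attribute.
No proper subset of any of these is a key, and no other minimal superkey exists.

{A, B}, {A, G}, {B, D}, {D, G}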